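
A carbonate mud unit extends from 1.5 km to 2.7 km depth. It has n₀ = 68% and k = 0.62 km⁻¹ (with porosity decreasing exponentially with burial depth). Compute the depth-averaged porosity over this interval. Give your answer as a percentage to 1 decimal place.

⟨n⟩ = (1/(d₂−d₁)) ∫ n₀ e^(−kd) dd = n₀·(e^(−k·d₁) − e^(−k·d₂)) / (k·(d₂−d₁))
e^(−0.62×1.5) = 0.3946; e^(−0.62×2.7) = 0.1875
⟨n⟩ = 0.68 × (0.3946 − 0.1875) / (0.62 × 1.2) = 0.68 × 0.2783 = 0.1892

18.9%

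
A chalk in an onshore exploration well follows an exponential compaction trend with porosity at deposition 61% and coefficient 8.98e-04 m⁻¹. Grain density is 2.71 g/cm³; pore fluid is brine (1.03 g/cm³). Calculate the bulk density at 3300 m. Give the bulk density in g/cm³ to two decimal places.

2.66 g/cm³

Working in km (1 km = 1000 m; β in km⁻¹ = β in m⁻¹ × 1000):
Porosity at depth: n = 0.61·exp(−0.898×3.3) = 0.61×0.0516 = 0.0315
Bulk density: ρ_b = (1−n)ρ_g + n·ρ_f = 0.9685×2.71 + 0.0315×1.03
       = 2.625 + 0.032 = 2.657 g/cm³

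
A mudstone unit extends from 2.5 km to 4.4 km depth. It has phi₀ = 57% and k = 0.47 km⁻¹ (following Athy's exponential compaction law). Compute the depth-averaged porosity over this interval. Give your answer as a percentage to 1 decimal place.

⟨phi⟩ = (1/(Z₂−Z₁)) ∫ phi₀ e^(−kZ) dZ = phi₀·(e^(−k·Z₁) − e^(−k·Z₂)) / (k·(Z₂−Z₁))
e^(−0.47×2.5) = 0.3088; e^(−0.47×4.4) = 0.1264
⟨phi⟩ = 0.57 × (0.3088 − 0.1264) / (0.47 × 1.9) = 0.57 × 0.2042 = 0.1164

11.6%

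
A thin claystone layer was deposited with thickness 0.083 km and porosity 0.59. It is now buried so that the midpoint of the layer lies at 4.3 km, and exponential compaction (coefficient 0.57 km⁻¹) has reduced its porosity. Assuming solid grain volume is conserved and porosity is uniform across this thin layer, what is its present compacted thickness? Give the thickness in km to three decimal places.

Porosity at 4.3 km: phi = 0.59·exp(−0.57×4.3) = 0.0509
Solid-volume conservation: h(1−phi) = h₀(1−phi₀) ⇒ h = h₀·(1−phi₀)/(1−phi)
h = 0.083 × (1 − 0.59)/(1 − 0.0509) = 0.083 × 0.4320 = 0.0359 km

0.036 km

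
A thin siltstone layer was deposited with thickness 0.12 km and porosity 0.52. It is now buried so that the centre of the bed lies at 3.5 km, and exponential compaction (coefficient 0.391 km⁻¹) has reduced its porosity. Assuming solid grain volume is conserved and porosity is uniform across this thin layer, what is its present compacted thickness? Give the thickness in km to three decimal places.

Porosity at 3.5 km: n = 0.52·exp(−0.391×3.5) = 0.1323
Solid-volume conservation: h(1−n) = h₀(1−n₀) ⇒ h = h₀·(1−n₀)/(1−n)
h = 0.12 × (1 − 0.52)/(1 − 0.1323) = 0.12 × 0.5532 = 0.0664 km

0.066 km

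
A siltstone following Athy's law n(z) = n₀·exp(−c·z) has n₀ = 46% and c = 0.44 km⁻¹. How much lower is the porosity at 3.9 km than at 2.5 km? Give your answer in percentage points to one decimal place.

n(2.5) = 0.46·e^(−0.44×2.5) = 0.1531
n(3.9) = 0.46·e^(−0.44×3.9) = 0.0827
Δn = 0.1531 − 0.0827 = 0.0704

7.0 percentage points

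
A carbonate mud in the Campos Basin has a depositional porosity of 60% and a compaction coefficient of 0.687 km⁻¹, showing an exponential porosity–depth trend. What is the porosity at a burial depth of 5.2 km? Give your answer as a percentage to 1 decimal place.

φ = φ₀·exp(−β·d) = 0.6 × exp(−0.687 × 5.2) = 0.6 × exp(−3.572)
  = 0.6 × 0.0281 = 0.0169

1.7%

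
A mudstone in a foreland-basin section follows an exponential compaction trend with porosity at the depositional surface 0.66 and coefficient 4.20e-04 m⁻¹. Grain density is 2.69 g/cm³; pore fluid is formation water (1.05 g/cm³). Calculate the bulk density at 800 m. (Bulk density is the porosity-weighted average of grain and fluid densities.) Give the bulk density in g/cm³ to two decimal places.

Working in km (1 km = 1000 m; β in km⁻¹ = β in m⁻¹ × 1000):
Porosity at depth: n = 0.66·exp(−0.42×0.8) = 0.66×0.7146 = 0.4717
Bulk density: ρ_b = (1−n)ρ_g + n·ρ_f = 0.5283×2.69 + 0.4717×1.05
       = 1.421 + 0.495 = 1.916 g/cm³

1.92 g/cm³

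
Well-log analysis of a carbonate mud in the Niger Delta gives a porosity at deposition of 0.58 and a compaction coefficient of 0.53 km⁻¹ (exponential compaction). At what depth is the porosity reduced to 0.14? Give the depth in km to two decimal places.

Invert Athy's law: d = ln(phi₀/phi) / c
d = ln(0.58/0.14) / 0.53 = ln(4.143) / 0.53 = 1.4214 / 0.53 = 2.682 km

2.68 km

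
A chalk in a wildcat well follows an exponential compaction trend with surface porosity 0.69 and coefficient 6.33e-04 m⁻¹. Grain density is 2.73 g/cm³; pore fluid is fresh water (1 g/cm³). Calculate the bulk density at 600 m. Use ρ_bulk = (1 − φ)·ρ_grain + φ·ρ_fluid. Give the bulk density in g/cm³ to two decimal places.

Working in km (1 km = 1000 m; c in km⁻¹ = c in m⁻¹ × 1000):
Porosity at depth: phi = 0.69·exp(−0.633×0.6) = 0.69×0.6840 = 0.4720
Bulk density: ρ_b = (1−phi)ρ_g + phi·ρ_f = 0.5280×2.73 + 0.4720×1
       = 1.442 + 0.472 = 1.914 g/cm³

1.91 g/cm³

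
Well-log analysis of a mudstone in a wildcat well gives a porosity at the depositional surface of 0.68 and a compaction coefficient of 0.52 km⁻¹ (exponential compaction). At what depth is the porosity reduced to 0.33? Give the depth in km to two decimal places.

Invert Athy's law: d = ln(n₀/n) / β
d = ln(0.68/0.33) / 0.52 = ln(2.061) / 0.52 = 0.7230 / 0.52 = 1.390 km

1.39 km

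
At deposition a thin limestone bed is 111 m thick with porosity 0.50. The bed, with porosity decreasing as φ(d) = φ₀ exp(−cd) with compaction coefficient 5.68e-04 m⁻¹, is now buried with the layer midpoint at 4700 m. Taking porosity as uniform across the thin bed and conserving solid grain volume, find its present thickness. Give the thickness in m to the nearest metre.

57 m

Working in km (1 km = 1000 m; c in km⁻¹ = c in m⁻¹ × 1000):
Porosity at 4.7 km: φ = 0.5·exp(−0.568×4.7) = 0.0346
Solid-volume conservation: h(1−φ) = h₀(1−φ₀) ⇒ h = h₀·(1−φ₀)/(1−φ)
h = 0.111 × (1 − 0.5)/(1 − 0.0346) = 0.111 × 0.5179 = 0.0575 km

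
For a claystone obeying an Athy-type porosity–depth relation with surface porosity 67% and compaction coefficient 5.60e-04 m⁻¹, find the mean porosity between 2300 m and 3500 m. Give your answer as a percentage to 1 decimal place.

13.5%

Working in km (1 km = 1000 m; β in km⁻¹ = β in m⁻¹ × 1000):
⟨φ⟩ = (1/(z₂−z₁)) ∫ φ₀ e^(−βz) dz = φ₀·(e^(−β·z₁) − e^(−β·z₂)) / (β·(z₂−z₁))
e^(−0.56×2.3) = 0.2758; e^(−0.56×3.5) = 0.1409
⟨φ⟩ = 0.67 × (0.2758 − 0.1409) / (0.56 × 1.2) = 0.67 × 0.2008 = 0.1346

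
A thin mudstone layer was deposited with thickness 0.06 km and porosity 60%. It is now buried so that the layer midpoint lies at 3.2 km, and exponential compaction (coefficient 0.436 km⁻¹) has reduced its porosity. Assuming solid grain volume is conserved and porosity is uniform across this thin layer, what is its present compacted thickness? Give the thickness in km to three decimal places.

0.028 km

Porosity at 3.2 km: φ = 0.6·exp(−0.436×3.2) = 0.1487
Solid-volume conservation: h(1−φ) = h₀(1−φ₀) ⇒ h = h₀·(1−φ₀)/(1−φ)
h = 0.06 × (1 − 0.6)/(1 − 0.1487) = 0.06 × 0.4699 = 0.0282 km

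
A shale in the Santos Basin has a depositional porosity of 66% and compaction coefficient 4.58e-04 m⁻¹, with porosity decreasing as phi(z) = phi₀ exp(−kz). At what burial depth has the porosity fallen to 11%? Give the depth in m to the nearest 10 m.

Working in km (1 km = 1000 m; k in km⁻¹ = k in m⁻¹ × 1000):
Invert Athy's law: z = ln(phi₀/phi) / k
z = ln(0.66/0.11) / 0.458 = ln(6) / 0.458 = 1.7918 / 0.458 = 3.912 km

3910 m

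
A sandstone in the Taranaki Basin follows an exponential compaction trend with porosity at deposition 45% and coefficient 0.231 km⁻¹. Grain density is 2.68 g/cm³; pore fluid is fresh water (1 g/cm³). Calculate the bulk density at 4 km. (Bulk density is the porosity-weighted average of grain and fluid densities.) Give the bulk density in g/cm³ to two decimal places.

Porosity at depth: n = 0.45·exp(−0.231×4) = 0.45×0.3969 = 0.1786
Bulk density: ρ_b = (1−n)ρ_g + n·ρ_f = 0.8214×2.68 + 0.1786×1
       = 2.201 + 0.179 = 2.380 g/cm³

2.38 g/cm³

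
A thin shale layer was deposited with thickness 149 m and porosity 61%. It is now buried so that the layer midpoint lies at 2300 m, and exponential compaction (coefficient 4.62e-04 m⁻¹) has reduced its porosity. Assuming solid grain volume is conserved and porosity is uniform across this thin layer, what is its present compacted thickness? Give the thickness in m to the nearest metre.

Working in km (1 km = 1000 m; k in km⁻¹ = k in m⁻¹ × 1000):
Porosity at 2.3 km: n = 0.61·exp(−0.462×2.3) = 0.2108
Solid-volume conservation: h(1−n) = h₀(1−n₀) ⇒ h = h₀·(1−n₀)/(1−n)
h = 0.149 × (1 − 0.61)/(1 − 0.2108) = 0.149 × 0.4942 = 0.0736 km

74 m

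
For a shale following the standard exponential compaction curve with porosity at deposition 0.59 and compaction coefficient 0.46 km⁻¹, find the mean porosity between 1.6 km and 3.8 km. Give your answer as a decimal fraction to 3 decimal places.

⟨n⟩ = (1/(Z₂−Z₁)) ∫ n₀ e^(−cZ) dZ = n₀·(e^(−c·Z₁) − e^(−c·Z₂)) / (c·(Z₂−Z₁))
e^(−0.46×1.6) = 0.4790; e^(−0.46×3.8) = 0.1741
⟨n⟩ = 0.59 × (0.4790 − 0.1741) / (0.46 × 2.2) = 0.59 × 0.3013 = 0.1778

0.178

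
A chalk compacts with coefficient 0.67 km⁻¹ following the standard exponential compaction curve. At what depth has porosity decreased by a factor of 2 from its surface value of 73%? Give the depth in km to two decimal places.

1.03 km

φ/φ₀ = 1/2 ⇒ exp(−k·d) = 1/2 ⇒ d = ln(2) / k
d = 0.6931 / 0.67 = 1.035 km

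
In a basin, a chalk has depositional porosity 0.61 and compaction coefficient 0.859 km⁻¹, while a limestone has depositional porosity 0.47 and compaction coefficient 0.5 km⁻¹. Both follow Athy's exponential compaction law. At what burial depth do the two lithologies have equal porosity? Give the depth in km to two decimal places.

0.73 km

Set n₀ₐ e^(−kₐZ) = n₀ᵦ e^(−kᵦZ) ⇒ ln(n₀ₐ/n₀ᵦ) = (kₐ − kᵦ)·Z
Z = ln(0.61/0.47) / (0.859 − 0.5) = 0.2607 / 0.359 = 0.726 km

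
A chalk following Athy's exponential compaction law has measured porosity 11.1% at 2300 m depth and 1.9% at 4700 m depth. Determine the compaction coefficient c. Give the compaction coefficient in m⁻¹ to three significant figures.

0.000735 m⁻¹

Working in km (1 km = 1000 m; c in km⁻¹ = c in m⁻¹ × 1000):
Athy: phi(Z) = phi₀ e^(−cZ) ⇒ phi₁/phi₂ = e^{c(Z₂−Z₁)} ⇒ c = ln(phi₁/phi₂)/(Z₂−Z₁)
c = ln(0.111/0.019) / (4.7 − 2.3) = ln(5.842) / 2.4 = 1.7651 / 2.4 = 0.7355 km⁻¹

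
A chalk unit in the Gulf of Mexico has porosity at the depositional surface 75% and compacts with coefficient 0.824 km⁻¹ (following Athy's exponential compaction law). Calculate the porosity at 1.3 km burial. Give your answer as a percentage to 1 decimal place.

n = n₀·exp(−β·Z) = 0.75 × exp(−0.824 × 1.3) = 0.75 × exp(−1.071)
  = 0.75 × 0.3426 = 0.2569

25.7%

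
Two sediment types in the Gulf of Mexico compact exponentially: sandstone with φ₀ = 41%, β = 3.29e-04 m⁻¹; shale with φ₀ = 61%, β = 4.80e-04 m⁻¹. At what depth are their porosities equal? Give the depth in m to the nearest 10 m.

Working in km (1 km = 1000 m; β in km⁻¹ = β in m⁻¹ × 1000):
Set φ₀ₐ e^(−βₐd) = φ₀ᵦ e^(−βᵦd) ⇒ ln(φ₀ₐ/φ₀ᵦ) = (βₐ − βᵦ)·d
d = ln(0.41/0.61) / (0.329 − 0.48) = -0.3973 / -0.151 = 2.631 km

2630 m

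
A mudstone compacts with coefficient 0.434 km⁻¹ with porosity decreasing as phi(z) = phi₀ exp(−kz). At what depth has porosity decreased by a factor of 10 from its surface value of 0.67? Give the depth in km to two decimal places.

phi/phi₀ = 1/10 ⇒ exp(−k·z) = 1/10 ⇒ z = ln(10) / k
z = 2.3026 / 0.434 = 5.305 km

5.31 km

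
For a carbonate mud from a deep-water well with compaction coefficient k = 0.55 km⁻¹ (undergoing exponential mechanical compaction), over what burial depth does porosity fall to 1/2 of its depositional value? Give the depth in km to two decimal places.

1.26 km

phi/phi₀ = 1/2 ⇒ exp(−k·z) = 1/2 ⇒ z = ln(2) / k
z = 0.6931 / 0.55 = 1.260 km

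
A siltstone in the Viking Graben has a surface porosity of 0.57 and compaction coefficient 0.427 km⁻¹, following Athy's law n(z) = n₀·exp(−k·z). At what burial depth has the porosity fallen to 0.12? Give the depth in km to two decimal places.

3.65 km

Invert Athy's law: z = ln(n₀/n) / k
z = ln(0.57/0.12) / 0.427 = ln(4.75) / 0.427 = 1.5581 / 0.427 = 3.649 km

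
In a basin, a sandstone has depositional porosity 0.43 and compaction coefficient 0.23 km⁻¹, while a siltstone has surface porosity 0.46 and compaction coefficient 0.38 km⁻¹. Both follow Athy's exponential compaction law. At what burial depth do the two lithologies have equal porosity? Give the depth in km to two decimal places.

Set phi₀ₐ e^(−βₐz) = phi₀ᵦ e^(−βᵦz) ⇒ ln(phi₀ₐ/phi₀ᵦ) = (βₐ − βᵦ)·z
z = ln(0.43/0.46) / (0.23 − 0.38) = -0.0674 / -0.15 = 0.450 km

0.45 km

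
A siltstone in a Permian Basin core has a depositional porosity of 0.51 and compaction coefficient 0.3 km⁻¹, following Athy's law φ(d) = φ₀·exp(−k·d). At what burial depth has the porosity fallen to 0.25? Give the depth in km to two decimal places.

Invert Athy's law: d = ln(φ₀/φ) / k
d = ln(0.51/0.25) / 0.3 = ln(2.04) / 0.3 = 0.7129 / 0.3 = 2.376 km

2.38 km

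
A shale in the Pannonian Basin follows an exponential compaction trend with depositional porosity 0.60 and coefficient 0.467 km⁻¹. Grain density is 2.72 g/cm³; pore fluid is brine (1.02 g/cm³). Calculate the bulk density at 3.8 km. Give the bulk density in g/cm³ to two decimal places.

Porosity at depth: n = 0.6·exp(−0.467×3.8) = 0.6×0.1696 = 0.1017
Bulk density: ρ_b = (1−n)ρ_g + n·ρ_f = 0.8983×2.72 + 0.1017×1.02
       = 2.443 + 0.104 = 2.547 g/cm³

2.55 g/cm³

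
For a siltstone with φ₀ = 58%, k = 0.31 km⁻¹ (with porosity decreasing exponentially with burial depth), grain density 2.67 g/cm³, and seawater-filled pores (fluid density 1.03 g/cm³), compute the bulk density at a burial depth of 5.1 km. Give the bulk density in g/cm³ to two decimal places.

2.47 g/cm³

Porosity at depth: φ = 0.58·exp(−0.31×5.1) = 0.58×0.2058 = 0.1193
Bulk density: ρ_b = (1−φ)ρ_g + φ·ρ_f = 0.8807×2.67 + 0.1193×1.03
       = 2.351 + 0.123 = 2.474 g/cm³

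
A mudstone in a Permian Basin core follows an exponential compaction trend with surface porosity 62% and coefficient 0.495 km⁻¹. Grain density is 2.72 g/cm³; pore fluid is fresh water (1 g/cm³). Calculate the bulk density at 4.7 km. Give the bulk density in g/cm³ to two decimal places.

Porosity at depth: n = 0.62·exp(−0.495×4.7) = 0.62×0.0976 = 0.0605
Bulk density: ρ_b = (1−n)ρ_g + n·ρ_f = 0.9395×2.72 + 0.0605×1
       = 2.555 + 0.061 = 2.616 g/cm³

2.62 g/cm³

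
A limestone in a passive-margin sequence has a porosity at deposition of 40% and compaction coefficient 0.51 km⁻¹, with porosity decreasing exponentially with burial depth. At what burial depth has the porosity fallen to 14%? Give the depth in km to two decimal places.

2.06 km

Invert Athy's law: d = ln(n₀/n) / k
d = ln(0.4/0.14) / 0.51 = ln(2.857) / 0.51 = 1.0498 / 0.51 = 2.058 km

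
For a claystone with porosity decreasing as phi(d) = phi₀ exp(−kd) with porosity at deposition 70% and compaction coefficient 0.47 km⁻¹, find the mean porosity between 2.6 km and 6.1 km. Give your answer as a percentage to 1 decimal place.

⟨phi⟩ = (1/(d₂−d₁)) ∫ phi₀ e^(−kd) dd = phi₀·(e^(−k·d₁) − e^(−k·d₂)) / (k·(d₂−d₁))
e^(−0.47×2.6) = 0.2946; e^(−0.47×6.1) = 0.0569
⟨phi⟩ = 0.7 × (0.2946 − 0.0569) / (0.47 × 3.5) = 0.7 × 0.1445 = 0.1012

10.1%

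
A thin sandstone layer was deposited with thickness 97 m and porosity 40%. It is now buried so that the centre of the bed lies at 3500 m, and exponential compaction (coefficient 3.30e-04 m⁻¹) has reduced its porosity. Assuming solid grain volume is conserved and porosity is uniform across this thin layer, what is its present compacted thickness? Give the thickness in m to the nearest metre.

Working in km (1 km = 1000 m; k in km⁻¹ = k in m⁻¹ × 1000):
Porosity at 3.5 km: n = 0.4·exp(−0.33×3.5) = 0.1260
Solid-volume conservation: h(1−n) = h₀(1−n₀) ⇒ h = h₀·(1−n₀)/(1−n)
h = 0.097 × (1 − 0.4)/(1 − 0.1260) = 0.097 × 0.6865 = 0.0666 km

67 m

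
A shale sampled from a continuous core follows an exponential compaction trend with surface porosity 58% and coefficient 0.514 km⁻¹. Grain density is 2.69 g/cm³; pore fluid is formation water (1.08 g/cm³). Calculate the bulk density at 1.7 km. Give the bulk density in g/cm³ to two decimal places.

2.30 g/cm³

Porosity at depth: n = 0.58·exp(−0.514×1.7) = 0.58×0.4174 = 0.2421
Bulk density: ρ_b = (1−n)ρ_g + n·ρ_f = 0.7579×2.69 + 0.2421×1.08
       = 2.039 + 0.261 = 2.300 g/cm³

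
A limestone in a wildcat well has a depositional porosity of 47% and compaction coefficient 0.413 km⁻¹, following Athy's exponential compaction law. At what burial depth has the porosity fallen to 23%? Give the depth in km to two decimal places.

1.73 km

Invert Athy's law: z = ln(phi₀/phi) / k
z = ln(0.47/0.23) / 0.413 = ln(2.043) / 0.413 = 0.7147 / 0.413 = 1.730 km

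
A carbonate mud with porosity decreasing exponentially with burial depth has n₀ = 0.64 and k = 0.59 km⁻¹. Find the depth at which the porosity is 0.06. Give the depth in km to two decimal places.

4.01 km

Invert Athy's law: z = ln(n₀/n) / k
z = ln(0.64/0.06) / 0.59 = ln(10.67) / 0.59 = 2.3671 / 0.59 = 4.012 km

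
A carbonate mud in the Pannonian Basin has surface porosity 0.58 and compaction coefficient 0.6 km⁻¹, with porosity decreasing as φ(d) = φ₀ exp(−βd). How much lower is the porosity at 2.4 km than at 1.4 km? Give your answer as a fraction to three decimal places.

φ(1.4) = 0.58·e^(−0.6×1.4) = 0.2504
φ(2.4) = 0.58·e^(−0.6×2.4) = 0.1374
Δφ = 0.2504 − 0.1374 = 0.1130

0.113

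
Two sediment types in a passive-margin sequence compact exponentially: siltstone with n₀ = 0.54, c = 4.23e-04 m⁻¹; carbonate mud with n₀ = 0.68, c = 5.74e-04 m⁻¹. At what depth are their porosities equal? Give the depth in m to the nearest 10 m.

Working in km (1 km = 1000 m; c in km⁻¹ = c in m⁻¹ × 1000):
Set n₀ₐ e^(−cₐZ) = n₀ᵦ e^(−cᵦZ) ⇒ ln(n₀ₐ/n₀ᵦ) = (cₐ − cᵦ)·Z
Z = ln(0.54/0.68) / (0.423 − 0.574) = -0.2305 / -0.151 = 1.527 km

1530 m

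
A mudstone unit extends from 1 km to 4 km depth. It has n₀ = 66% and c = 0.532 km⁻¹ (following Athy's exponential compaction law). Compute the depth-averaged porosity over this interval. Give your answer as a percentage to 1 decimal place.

⟨n⟩ = (1/(Z₂−Z₁)) ∫ n₀ e^(−cZ) dZ = n₀·(e^(−c·Z₁) − e^(−c·Z₂)) / (c·(Z₂−Z₁))
e^(−0.532×1) = 0.5874; e^(−0.532×4) = 0.1191
⟨n⟩ = 0.66 × (0.5874 − 0.1191) / (0.532 × 3) = 0.66 × 0.2935 = 0.1937

19.4%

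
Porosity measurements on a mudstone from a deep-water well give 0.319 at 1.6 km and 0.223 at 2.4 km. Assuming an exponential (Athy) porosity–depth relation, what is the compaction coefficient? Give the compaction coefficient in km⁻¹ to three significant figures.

0.448 km⁻¹

Athy: φ(Z) = φ₀ e^(−kZ) ⇒ φ₁/φ₂ = e^{k(Z₂−Z₁)} ⇒ k = ln(φ₁/φ₂)/(Z₂−Z₁)
k = ln(0.319/0.223) / (2.4 − 1.6) = ln(1.43) / 0.8 = 0.3580 / 0.8 = 0.4475 km⁻¹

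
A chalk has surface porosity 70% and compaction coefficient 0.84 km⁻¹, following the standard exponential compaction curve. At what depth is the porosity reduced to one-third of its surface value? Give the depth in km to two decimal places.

1.31 km

n/n₀ = 1/3 ⇒ exp(−c·d) = 1/3 ⇒ d = ln(3) / c
d = 1.0986 / 0.84 = 1.308 km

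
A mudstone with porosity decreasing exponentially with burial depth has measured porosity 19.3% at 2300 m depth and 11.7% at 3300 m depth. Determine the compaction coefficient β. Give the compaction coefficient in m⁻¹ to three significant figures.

0.000501 m⁻¹

Working in km (1 km = 1000 m; β in km⁻¹ = β in m⁻¹ × 1000):
Athy: phi(Z) = phi₀ e^(−βZ) ⇒ phi₁/phi₂ = e^{β(Z₂−Z₁)} ⇒ β = ln(phi₁/phi₂)/(Z₂−Z₁)
β = ln(0.193/0.117) / (3.3 − 2.3) = ln(1.65) / 1 = 0.5005 / 1 = 0.5005 km⁻¹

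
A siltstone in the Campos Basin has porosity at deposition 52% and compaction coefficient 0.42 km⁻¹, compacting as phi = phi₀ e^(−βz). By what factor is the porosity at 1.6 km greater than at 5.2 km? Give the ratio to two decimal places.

phi(z₁)/phi(z₂) = e^(−β·z₁)/e^(−β·z₂) = e^{β(z₂−z₁)}
= exp(0.42 × 3.6) = exp(1.512) = 4.5358

4.54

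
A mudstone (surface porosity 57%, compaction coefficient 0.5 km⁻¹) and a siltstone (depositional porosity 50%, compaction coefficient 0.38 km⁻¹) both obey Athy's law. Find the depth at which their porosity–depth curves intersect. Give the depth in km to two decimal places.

1.09 km

Set φ₀ₐ e^(−kₐz) = φ₀ᵦ e^(−kᵦz) ⇒ ln(φ₀ₐ/φ₀ᵦ) = (kₐ − kᵦ)·z
z = ln(0.57/0.5) / (0.5 − 0.38) = 0.1310 / 0.12 = 1.092 km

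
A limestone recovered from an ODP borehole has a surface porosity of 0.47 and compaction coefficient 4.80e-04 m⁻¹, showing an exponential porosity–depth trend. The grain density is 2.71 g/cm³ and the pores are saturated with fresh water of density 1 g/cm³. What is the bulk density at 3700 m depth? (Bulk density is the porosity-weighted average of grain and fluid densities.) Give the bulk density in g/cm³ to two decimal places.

Working in km (1 km = 1000 m; c in km⁻¹ = c in m⁻¹ × 1000):
Porosity at depth: phi = 0.47·exp(−0.48×3.7) = 0.47×0.1693 = 0.0796
Bulk density: ρ_b = (1−phi)ρ_g + phi·ρ_f = 0.9204×2.71 + 0.0796×1
       = 2.494 + 0.080 = 2.574 g/cm³

2.57 g/cm³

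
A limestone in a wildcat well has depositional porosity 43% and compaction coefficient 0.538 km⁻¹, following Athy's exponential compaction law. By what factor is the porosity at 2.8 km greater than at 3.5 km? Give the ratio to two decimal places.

1.46

φ(z₁)/φ(z₂) = e^(−c·z₁)/e^(−c·z₂) = e^{c(z₂−z₁)}
= exp(0.538 × 0.7) = exp(0.3766) = 1.4573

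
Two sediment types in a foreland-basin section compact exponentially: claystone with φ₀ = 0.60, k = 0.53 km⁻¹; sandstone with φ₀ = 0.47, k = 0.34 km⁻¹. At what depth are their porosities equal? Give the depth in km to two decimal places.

1.29 km

Set φ₀ₐ e^(−kₐZ) = φ₀ᵦ e^(−kᵦZ) ⇒ ln(φ₀ₐ/φ₀ᵦ) = (kₐ − kᵦ)·Z
Z = ln(0.6/0.47) / (0.53 − 0.34) = 0.2442 / 0.19 = 1.285 km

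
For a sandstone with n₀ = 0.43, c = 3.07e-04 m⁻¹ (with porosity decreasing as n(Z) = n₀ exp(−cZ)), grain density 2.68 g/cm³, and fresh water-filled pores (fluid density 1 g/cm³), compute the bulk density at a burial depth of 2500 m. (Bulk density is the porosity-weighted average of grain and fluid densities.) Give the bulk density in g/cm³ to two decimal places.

2.34 g/cm³

Working in km (1 km = 1000 m; c in km⁻¹ = c in m⁻¹ × 1000):
Porosity at depth: n = 0.43·exp(−0.307×2.5) = 0.43×0.4642 = 0.1996
Bulk density: ρ_b = (1−n)ρ_g + n·ρ_f = 0.8004×2.68 + 0.1996×1
       = 2.145 + 0.200 = 2.345 g/cm³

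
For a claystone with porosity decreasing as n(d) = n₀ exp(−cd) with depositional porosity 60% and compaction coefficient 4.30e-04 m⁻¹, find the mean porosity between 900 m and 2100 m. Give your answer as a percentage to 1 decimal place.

Working in km (1 km = 1000 m; c in km⁻¹ = c in m⁻¹ × 1000):
⟨n⟩ = (1/(d₂−d₁)) ∫ n₀ e^(−cd) dd = n₀·(e^(−c·d₁) − e^(−c·d₂)) / (c·(d₂−d₁))
e^(−0.43×0.9) = 0.6791; e^(−0.43×2.1) = 0.4054
⟨n⟩ = 0.6 × (0.6791 − 0.4054) / (0.43 × 1.2) = 0.6 × 0.5305 = 0.3183

31.8%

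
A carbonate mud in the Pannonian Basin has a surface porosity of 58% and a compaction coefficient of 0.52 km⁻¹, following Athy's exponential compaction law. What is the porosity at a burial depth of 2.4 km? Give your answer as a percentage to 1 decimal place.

phi = phi₀·exp(−c·z) = 0.58 × exp(−0.52 × 2.4) = 0.58 × exp(−1.248)
  = 0.58 × 0.2871 = 0.1665

16.7%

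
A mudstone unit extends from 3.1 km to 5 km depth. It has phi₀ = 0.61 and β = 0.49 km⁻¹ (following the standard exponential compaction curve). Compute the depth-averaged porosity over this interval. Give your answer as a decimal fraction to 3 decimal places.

0.087

⟨phi⟩ = (1/(Z₂−Z₁)) ∫ phi₀ e^(−βZ) dZ = phi₀·(e^(−β·Z₁) − e^(−β·Z₂)) / (β·(Z₂−Z₁))
e^(−0.49×3.1) = 0.2189; e^(−0.49×5) = 0.0863
⟨phi⟩ = 0.61 × (0.2189 − 0.0863) / (0.49 × 1.9) = 0.61 × 0.1425 = 0.0869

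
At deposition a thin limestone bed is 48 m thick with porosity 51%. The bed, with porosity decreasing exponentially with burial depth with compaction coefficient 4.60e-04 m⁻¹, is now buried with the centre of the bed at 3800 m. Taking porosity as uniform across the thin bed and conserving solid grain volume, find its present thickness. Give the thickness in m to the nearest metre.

Working in km (1 km = 1000 m; β in km⁻¹ = β in m⁻¹ × 1000):
Porosity at 3.8 km: n = 0.51·exp(−0.46×3.8) = 0.0888
Solid-volume conservation: h(1−n) = h₀(1−n₀) ⇒ h = h₀·(1−n₀)/(1−n)
h = 0.048 × (1 − 0.51)/(1 − 0.0888) = 0.048 × 0.5378 = 0.0258 km

26 m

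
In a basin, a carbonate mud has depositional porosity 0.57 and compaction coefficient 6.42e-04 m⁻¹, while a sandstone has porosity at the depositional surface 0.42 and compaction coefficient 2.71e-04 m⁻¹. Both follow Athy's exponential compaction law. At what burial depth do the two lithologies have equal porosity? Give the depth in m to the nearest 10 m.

Working in km (1 km = 1000 m; β in km⁻¹ = β in m⁻¹ × 1000):
Set φ₀ₐ e^(−βₐZ) = φ₀ᵦ e^(−βᵦZ) ⇒ ln(φ₀ₐ/φ₀ᵦ) = (βₐ − βᵦ)·Z
Z = ln(0.57/0.42) / (0.642 − 0.271) = 0.3054 / 0.371 = 0.823 km

820 m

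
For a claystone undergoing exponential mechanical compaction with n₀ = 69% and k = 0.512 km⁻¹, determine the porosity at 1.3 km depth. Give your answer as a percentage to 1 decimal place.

35.5%

n = n₀·exp(−k·d) = 0.69 × exp(−0.512 × 1.3) = 0.69 × exp(−0.6656)
  = 0.69 × 0.5140 = 0.3546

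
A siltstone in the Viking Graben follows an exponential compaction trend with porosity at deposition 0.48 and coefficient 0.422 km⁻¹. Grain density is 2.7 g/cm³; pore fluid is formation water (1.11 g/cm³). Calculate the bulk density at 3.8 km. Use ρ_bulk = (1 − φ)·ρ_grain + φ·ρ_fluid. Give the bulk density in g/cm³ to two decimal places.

Porosity at depth: phi = 0.48·exp(−0.422×3.8) = 0.48×0.2012 = 0.0966
Bulk density: ρ_b = (1−phi)ρ_g + phi·ρ_f = 0.9034×2.7 + 0.0966×1.11
       = 2.439 + 0.107 = 2.546 g/cm³

2.55 g/cm³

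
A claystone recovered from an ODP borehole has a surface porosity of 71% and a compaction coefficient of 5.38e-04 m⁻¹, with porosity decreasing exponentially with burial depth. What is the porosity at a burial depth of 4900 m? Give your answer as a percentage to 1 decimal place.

5.1%

Working in km (1 km = 1000 m; c in km⁻¹ = c in m⁻¹ × 1000):
n = n₀·exp(−c·z) = 0.71 × exp(−0.538 × 4.9) = 0.71 × exp(−2.636)
  = 0.71 × 0.0716 = 0.0509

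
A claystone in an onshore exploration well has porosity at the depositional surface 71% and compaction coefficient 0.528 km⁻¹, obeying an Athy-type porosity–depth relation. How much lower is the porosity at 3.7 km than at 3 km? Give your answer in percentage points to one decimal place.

φ(3) = 0.71·e^(−0.528×3) = 0.1457
φ(3.7) = 0.71·e^(−0.528×3.7) = 0.1007
Δφ = 0.1457 − 0.1007 = 0.0450

4.5 percentage points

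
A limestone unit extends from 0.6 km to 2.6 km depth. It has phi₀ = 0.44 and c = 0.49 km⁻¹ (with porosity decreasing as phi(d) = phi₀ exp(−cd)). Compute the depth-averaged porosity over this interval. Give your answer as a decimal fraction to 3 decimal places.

0.209

⟨phi⟩ = (1/(d₂−d₁)) ∫ phi₀ e^(−cd) dd = phi₀·(e^(−c·d₁) − e^(−c·d₂)) / (c·(d₂−d₁))
e^(−0.49×0.6) = 0.7453; e^(−0.49×2.6) = 0.2797
⟨phi⟩ = 0.44 × (0.7453 − 0.2797) / (0.49 × 2) = 0.44 × 0.4751 = 0.2090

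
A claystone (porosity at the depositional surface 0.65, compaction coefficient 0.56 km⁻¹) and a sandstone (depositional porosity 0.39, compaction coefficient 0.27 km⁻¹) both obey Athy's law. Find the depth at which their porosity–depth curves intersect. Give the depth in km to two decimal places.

Set n₀ₐ e^(−βₐz) = n₀ᵦ e^(−βᵦz) ⇒ ln(n₀ₐ/n₀ᵦ) = (βₐ − βᵦ)·z
z = ln(0.65/0.39) / (0.56 − 0.27) = 0.5108 / 0.29 = 1.761 km

1.76 km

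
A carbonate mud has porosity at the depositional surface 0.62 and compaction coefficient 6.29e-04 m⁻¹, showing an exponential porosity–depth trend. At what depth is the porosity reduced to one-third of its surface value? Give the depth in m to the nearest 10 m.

1750 m

Working in km (1 km = 1000 m; c in km⁻¹ = c in m⁻¹ × 1000):
phi/phi₀ = 1/3 ⇒ exp(−c·Z) = 1/3 ⇒ Z = ln(3) / c
Z = 1.0986 / 0.629 = 1.747 km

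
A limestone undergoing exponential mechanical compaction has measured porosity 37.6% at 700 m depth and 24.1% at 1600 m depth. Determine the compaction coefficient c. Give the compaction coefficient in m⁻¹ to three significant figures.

0.000494 m⁻¹

Working in km (1 km = 1000 m; c in km⁻¹ = c in m⁻¹ × 1000):
Athy: phi(Z) = phi₀ e^(−cZ) ⇒ phi₁/phi₂ = e^{c(Z₂−Z₁)} ⇒ c = ln(phi₁/phi₂)/(Z₂−Z₁)
c = ln(0.376/0.241) / (1.6 − 0.7) = ln(1.56) / 0.9 = 0.4448 / 0.9 = 0.4942 km⁻¹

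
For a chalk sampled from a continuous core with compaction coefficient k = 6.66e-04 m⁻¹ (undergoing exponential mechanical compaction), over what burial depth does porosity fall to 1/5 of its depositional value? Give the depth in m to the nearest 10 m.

Working in km (1 km = 1000 m; k in km⁻¹ = k in m⁻¹ × 1000):
phi/phi₀ = 1/5 ⇒ exp(−k·Z) = 1/5 ⇒ Z = ln(5) / k
Z = 1.6094 / 0.666 = 2.417 km

2420 m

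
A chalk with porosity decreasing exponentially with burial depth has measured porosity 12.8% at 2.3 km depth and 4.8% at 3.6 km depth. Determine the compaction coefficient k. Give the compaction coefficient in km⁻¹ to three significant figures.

0.754 km⁻¹

Athy: n(Z) = n₀ e^(−kZ) ⇒ n₁/n₂ = e^{k(Z₂−Z₁)} ⇒ k = ln(n₁/n₂)/(Z₂−Z₁)
k = ln(0.128/0.048) / (3.6 − 2.3) = ln(2.667) / 1.3 = 0.9808 / 1.3 = 0.7545 km⁻¹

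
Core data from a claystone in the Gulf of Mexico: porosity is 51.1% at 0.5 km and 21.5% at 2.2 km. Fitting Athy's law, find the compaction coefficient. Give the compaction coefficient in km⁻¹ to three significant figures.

Athy: n(d) = n₀ e^(−cd) ⇒ n₁/n₂ = e^{c(d₂−d₁)} ⇒ c = ln(n₁/n₂)/(d₂−d₁)
c = ln(0.511/0.215) / (2.2 − 0.5) = ln(2.377) / 1.7 = 0.8657 / 1.7 = 0.5093 km⁻¹

0.509 km⁻¹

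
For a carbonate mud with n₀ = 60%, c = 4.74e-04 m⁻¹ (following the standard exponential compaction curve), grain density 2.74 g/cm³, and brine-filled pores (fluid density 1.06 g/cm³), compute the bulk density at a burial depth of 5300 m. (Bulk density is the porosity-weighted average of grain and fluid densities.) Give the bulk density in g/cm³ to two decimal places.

Working in km (1 km = 1000 m; c in km⁻¹ = c in m⁻¹ × 1000):
Porosity at depth: n = 0.6·exp(−0.474×5.3) = 0.6×0.0811 = 0.0487
Bulk density: ρ_b = (1−n)ρ_g + n·ρ_f = 0.9513×2.74 + 0.0487×1.06
       = 2.607 + 0.052 = 2.658 g/cm³

2.66 g/cm³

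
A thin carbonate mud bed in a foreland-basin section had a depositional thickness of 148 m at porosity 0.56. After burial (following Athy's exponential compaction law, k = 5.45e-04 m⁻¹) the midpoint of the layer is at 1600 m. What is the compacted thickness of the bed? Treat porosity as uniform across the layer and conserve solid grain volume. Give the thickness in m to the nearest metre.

85 m

Working in km (1 km = 1000 m; k in km⁻¹ = k in m⁻¹ × 1000):
Porosity at 1.6 km: φ = 0.56·exp(−0.545×1.6) = 0.2341
Solid-volume conservation: h(1−φ) = h₀(1−φ₀) ⇒ h = h₀·(1−φ₀)/(1−φ)
h = 0.148 × (1 − 0.56)/(1 − 0.2341) = 0.148 × 0.5745 = 0.0850 km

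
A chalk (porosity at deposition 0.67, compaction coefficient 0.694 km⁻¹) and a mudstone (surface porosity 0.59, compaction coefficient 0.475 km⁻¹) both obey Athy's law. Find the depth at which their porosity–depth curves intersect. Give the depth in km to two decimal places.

0.58 km

Set phi₀ₐ e^(−βₐd) = phi₀ᵦ e^(−βᵦd) ⇒ ln(phi₀ₐ/phi₀ᵦ) = (βₐ − βᵦ)·d
d = ln(0.67/0.59) / (0.694 − 0.475) = 0.1272 / 0.219 = 0.581 km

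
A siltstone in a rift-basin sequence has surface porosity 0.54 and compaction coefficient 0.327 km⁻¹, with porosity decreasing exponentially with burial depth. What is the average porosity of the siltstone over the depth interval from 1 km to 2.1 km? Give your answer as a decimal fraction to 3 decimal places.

0.327

⟨phi⟩ = (1/(d₂−d₁)) ∫ phi₀ e^(−cd) dd = phi₀·(e^(−c·d₁) − e^(−c·d₂)) / (c·(d₂−d₁))
e^(−0.327×1) = 0.7211; e^(−0.327×2.1) = 0.5032
⟨phi⟩ = 0.54 × (0.7211 − 0.5032) / (0.327 × 1.1) = 0.54 × 0.6056 = 0.3270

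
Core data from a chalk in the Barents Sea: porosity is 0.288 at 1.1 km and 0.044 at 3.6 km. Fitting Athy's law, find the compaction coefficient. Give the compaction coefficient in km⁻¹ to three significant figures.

Athy: phi(d) = phi₀ e^(−βd) ⇒ phi₁/phi₂ = e^{β(d₂−d₁)} ⇒ β = ln(phi₁/phi₂)/(d₂−d₁)
β = ln(0.288/0.044) / (3.6 − 1.1) = ln(6.545) / 2.5 = 1.8788 / 2.5 = 0.7515 km⁻¹

0.752 km⁻¹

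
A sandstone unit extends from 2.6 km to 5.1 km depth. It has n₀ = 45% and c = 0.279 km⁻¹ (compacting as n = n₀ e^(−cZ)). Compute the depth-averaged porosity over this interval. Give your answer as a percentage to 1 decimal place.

15.7%

⟨n⟩ = (1/(Z₂−Z₁)) ∫ n₀ e^(−cZ) dZ = n₀·(e^(−c·Z₁) − e^(−c·Z₂)) / (c·(Z₂−Z₁))
e^(−0.279×2.6) = 0.4841; e^(−0.279×5.1) = 0.2410
⟨n⟩ = 0.45 × (0.4841 − 0.2410) / (0.279 × 2.5) = 0.45 × 0.3486 = 0.1568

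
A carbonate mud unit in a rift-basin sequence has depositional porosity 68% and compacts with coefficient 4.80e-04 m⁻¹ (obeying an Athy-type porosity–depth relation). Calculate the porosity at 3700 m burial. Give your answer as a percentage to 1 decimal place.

Working in km (1 km = 1000 m; c in km⁻¹ = c in m⁻¹ × 1000):
φ = φ₀·exp(−c·z) = 0.68 × exp(−0.48 × 3.7) = 0.68 × exp(−1.776)
  = 0.68 × 0.1693 = 0.1151

11.5%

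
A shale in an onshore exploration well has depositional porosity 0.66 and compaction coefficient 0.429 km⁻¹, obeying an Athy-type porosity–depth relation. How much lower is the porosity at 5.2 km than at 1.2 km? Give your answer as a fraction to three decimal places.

n(1.2) = 0.66·e^(−0.429×1.2) = 0.3944
n(5.2) = 0.66·e^(−0.429×5.2) = 0.0709
Δn = 0.3944 − 0.0709 = 0.3235

0.324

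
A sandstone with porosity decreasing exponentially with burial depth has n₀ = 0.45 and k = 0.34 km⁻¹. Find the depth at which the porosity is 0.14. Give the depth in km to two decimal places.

Invert Athy's law: d = ln(n₀/n) / k
d = ln(0.45/0.14) / 0.34 = ln(3.214) / 0.34 = 1.1676 / 0.34 = 3.434 km

3.43 km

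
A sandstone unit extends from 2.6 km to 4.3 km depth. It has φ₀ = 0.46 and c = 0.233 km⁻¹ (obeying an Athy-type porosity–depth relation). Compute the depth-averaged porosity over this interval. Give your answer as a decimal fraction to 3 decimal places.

0.207

⟨φ⟩ = (1/(z₂−z₁)) ∫ φ₀ e^(−cz) dz = φ₀·(e^(−c·z₁) − e^(−c·z₂)) / (c·(z₂−z₁))
e^(−0.233×2.6) = 0.5456; e^(−0.233×4.3) = 0.3672
⟨φ⟩ = 0.46 × (0.5456 − 0.3672) / (0.233 × 1.7) = 0.46 × 0.4505 = 0.2072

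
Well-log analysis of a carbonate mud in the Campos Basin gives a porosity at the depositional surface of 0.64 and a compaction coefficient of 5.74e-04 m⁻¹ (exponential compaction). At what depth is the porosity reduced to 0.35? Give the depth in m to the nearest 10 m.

Working in km (1 km = 1000 m; c in km⁻¹ = c in m⁻¹ × 1000):
Invert Athy's law: Z = ln(φ₀/φ) / c
Z = ln(0.64/0.35) / 0.574 = ln(1.829) / 0.574 = 0.6035 / 0.574 = 1.051 km

1050 m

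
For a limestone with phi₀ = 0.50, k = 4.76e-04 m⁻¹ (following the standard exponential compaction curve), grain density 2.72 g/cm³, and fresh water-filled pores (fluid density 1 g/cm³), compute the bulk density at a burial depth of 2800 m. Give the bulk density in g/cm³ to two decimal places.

2.49 g/cm³

Working in km (1 km = 1000 m; k in km⁻¹ = k in m⁻¹ × 1000):
Porosity at depth: phi = 0.5·exp(−0.476×2.8) = 0.5×0.2637 = 0.1319
Bulk density: ρ_b = (1−phi)ρ_g + phi·ρ_f = 0.8681×2.72 + 0.1319×1
       = 2.361 + 0.132 = 2.493 g/cm³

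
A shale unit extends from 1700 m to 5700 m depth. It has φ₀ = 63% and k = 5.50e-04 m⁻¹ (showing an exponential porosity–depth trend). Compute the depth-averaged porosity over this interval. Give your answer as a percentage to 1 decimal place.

10.0%

Working in km (1 km = 1000 m; k in km⁻¹ = k in m⁻¹ × 1000):
⟨φ⟩ = (1/(Z₂−Z₁)) ∫ φ₀ e^(−kZ) dZ = φ₀·(e^(−k·Z₁) − e^(−k·Z₂)) / (k·(Z₂−Z₁))
e^(−0.55×1.7) = 0.3926; e^(−0.55×5.7) = 0.0435
⟨φ⟩ = 0.63 × (0.3926 − 0.0435) / (0.55 × 4) = 0.63 × 0.1587 = 0.1000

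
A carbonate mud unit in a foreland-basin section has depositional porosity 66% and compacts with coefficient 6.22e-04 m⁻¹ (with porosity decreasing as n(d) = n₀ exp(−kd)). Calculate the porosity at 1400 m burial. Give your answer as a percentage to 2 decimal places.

27.63%

Working in km (1 km = 1000 m; k in km⁻¹ = k in m⁻¹ × 1000):
n = n₀·exp(−k·d) = 0.66 × exp(−0.622 × 1.4) = 0.66 × exp(−0.8708)
  = 0.66 × 0.4186 = 0.2763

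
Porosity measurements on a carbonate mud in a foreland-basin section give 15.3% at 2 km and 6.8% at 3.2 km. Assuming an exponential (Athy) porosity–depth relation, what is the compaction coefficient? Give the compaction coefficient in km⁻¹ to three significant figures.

0.676 km⁻¹

Athy: n(d) = n₀ e^(−cd) ⇒ n₁/n₂ = e^{c(d₂−d₁)} ⇒ c = ln(n₁/n₂)/(d₂−d₁)
c = ln(0.153/0.068) / (3.2 − 2) = ln(2.25) / 1.2 = 0.8109 / 1.2 = 0.6758 km⁻¹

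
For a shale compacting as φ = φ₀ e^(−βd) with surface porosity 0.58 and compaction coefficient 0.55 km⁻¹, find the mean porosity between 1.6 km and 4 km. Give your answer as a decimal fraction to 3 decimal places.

0.134

⟨φ⟩ = (1/(d₂−d₁)) ∫ φ₀ e^(−βd) dd = φ₀·(e^(−β·d₁) − e^(−β·d₂)) / (β·(d₂−d₁))
e^(−0.55×1.6) = 0.4148; e^(−0.55×4) = 0.1108
⟨φ⟩ = 0.58 × (0.4148 − 0.1108) / (0.55 × 2.4) = 0.58 × 0.2303 = 0.1336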